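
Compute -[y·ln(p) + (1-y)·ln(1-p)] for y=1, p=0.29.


BCE = -[y·ln(p) + (1-y)·ln(1-p)]
= -1·ln(0.29) - 0
= -ln(0.29) = 1.2379

1.2379


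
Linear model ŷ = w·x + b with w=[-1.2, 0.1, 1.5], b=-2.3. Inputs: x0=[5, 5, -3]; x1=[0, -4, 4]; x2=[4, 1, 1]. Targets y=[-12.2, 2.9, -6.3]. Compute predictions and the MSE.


ŷ0 = (-1.2)·(5) + (0.1)·(5) + (1.5)·(-3) - 2.3 = -12.3
ŷ1 = (-1.2)·(0) + (0.1)·(-4) + (1.5)·(4) - 2.3 = 3.3
ŷ2 = (-1.2)·(4) + (0.1)·(1) + (1.5)·(1) - 2.3 = -5.5
errors² = [0.01, 0.16, 0.64]
MSE = 0.8100/3 = 0.27

0.27


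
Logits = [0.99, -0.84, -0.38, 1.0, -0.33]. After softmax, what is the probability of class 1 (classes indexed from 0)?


Exponentials: e^0.99=2.6912, e^-0.84=0.4317, e^-0.38=0.6839, e^1.0=2.7183, e^-0.33=0.7189
Sum = 7.244
Softmax = [0.3715, 0.0596, 0.0944, 0.3752, 0.0992]
p[1] = 0.4317/7.244 = 0.0596

0.0596


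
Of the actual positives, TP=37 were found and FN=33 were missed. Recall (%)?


Recall = TP/(TP+FN)
= 37/(37+33)
= 37/70 = 52.86%

52.86%


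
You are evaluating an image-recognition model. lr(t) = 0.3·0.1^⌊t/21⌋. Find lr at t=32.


n_drops = ⌊32/21⌋ = 1
lr = 0.3·0.1^1 = 0.3·0.1 = 0.03

0.03


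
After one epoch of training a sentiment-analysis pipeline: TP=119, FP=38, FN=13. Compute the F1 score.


Precision = 119/157 = 0.758
Recall = 119/132 = 0.9015
F1 = 2·P·R/(P+R) = 2·TP/(2·TP+FP+FN) = 238/(238+38+13) = 238/289 = 0.8235

0.8235


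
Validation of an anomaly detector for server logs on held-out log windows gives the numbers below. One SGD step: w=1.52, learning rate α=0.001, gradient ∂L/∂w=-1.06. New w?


w_new = w - α·∇
= 1.52 - 0.001·-1.06
= 1.52 + 0.00106
= 1.52106

1.52106


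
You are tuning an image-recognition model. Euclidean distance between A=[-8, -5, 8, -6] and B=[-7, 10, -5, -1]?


d = √((-8+ 7)² + (-5-10)² + (8+ 5)² + (-6+ 1)²)
  = √(1 + 225 + 169 + 25)
  = √420 = 20.4939

20.4939


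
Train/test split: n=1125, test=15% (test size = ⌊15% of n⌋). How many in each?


Test = ⌊1125·15/100⌋ = 168
Train = 1125 - 168 = 957

Train: 957, Test: 168


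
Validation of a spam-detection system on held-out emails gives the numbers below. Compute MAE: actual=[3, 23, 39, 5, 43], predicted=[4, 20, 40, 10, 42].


Absolute errors: |3-4|=1, |23-20|=3, |39-40|=1, |5-10|=5, |43-42|=1
Sum = 11
MAE = 11/5 = 11/5

11/5


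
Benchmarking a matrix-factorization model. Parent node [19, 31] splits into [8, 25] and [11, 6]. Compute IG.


Parent = [19, 31], H_parent = 0.958
H_left = 0.799 (n=33), H_right = 0.9367 (n=17)
H_children = (33/50)·0.799 + (17/50)·0.9367 = 0.8458
IG = 0.958 - 0.8458 = 0.1122

0.1122


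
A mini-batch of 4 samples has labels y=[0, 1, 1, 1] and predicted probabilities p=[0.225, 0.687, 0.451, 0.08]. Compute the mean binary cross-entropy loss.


L[0] = -ln(1-0.225) = -ln(0.775) = 0.2549
L[1] = -ln(0.687) = 0.3754
L[2] = -ln(0.451) = 0.7963
L[3] = -ln(0.08) = 2.5257
mean = (0.2549 + 0.3754 + 0.7963 + 2.5257)/4 = 0.9881

0.9881


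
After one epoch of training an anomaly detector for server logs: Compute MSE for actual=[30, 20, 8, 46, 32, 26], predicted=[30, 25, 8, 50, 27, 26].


Squared errors: (30-30)²=0, (20-25)²=25, (8-8)²=0, (46-50)²=16, (32-27)²=25, (26-26)²=0
Sum = 66
MSE = 66/6 = 11

11


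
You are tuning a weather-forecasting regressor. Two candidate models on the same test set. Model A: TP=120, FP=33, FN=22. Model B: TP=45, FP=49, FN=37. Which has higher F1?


Model A: P=120/153=0.7843, R=120/142=0.8451, F1=2PR/(P+R)=2TP/(2TP+FP+FN)=240/295=0.8136
Model B: P=45/94=0.4787, R=45/82=0.5488, F1=2PR/(P+R)=2TP/(2TP+FP+FN)=90/176=0.5114
0.8136 > 0.5114 → Model A

Model A


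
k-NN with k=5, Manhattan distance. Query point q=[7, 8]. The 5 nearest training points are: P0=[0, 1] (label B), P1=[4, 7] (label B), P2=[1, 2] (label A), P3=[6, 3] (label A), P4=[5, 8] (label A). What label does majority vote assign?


d(q,P0) = 14  (label B)
d(q,P1) = 4  (label B)
d(q,P2) = 12  (label A)
d(q,P3) = 6  (label A)
d(q,P4) = 2  (label A)
Votes: A=3, B=2
Majority → A

A


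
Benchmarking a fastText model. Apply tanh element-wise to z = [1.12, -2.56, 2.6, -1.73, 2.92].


tanh(1.12) = 0.8076
tanh(-2.56) = -0.9881
tanh(2.6) = 0.989
tanh(-1.73) = -0.9391
tanh(2.92) = 0.9942
result = [0.8076, -0.9881, 0.989, -0.9391, 0.9942]

[0.8076, -0.9881, 0.989, -0.9391, 0.9942]


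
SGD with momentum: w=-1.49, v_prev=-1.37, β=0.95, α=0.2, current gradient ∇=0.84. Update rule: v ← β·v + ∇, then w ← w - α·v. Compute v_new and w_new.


v_new = 0.95·-1.37 + 0.84 = -1.3015 + 0.84 = -0.4615
w_new = -1.49 - 0.2·-0.4615 = -1.49 + 0.0923 = -1.3977

v_new=-0.4615, w_new=-1.3977


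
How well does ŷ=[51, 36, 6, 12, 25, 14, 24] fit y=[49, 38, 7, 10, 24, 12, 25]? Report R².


ȳ = 23.5714
SS_res = Σ(y-ŷ)² = 19
SS_tot = Σ(y-ȳ)² = 1449.71
R² = 1 - SS_res/SS_tot = 1 - 0.0131 = 0.9869

0.9869


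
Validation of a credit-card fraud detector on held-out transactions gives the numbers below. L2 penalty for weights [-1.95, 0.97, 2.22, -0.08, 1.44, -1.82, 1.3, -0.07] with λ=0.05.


‖w‖₂² = (-1.95)² + (0.97)² + (2.22)² + (-0.08)² + (1.44)² + (-1.82)² + (1.3)² + (-0.07)²
     = 3.8025 + 0.9409 + 4.9284 + 0.0064 + 2.0736 + 3.3124 + 1.69 + 0.0049
     = 16.7591
λ·‖w‖₂² = 0.05·16.7591 = 0.837955

0.837955


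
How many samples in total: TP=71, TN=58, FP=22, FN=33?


Total = TP + TN + FP + FN
= 71 + 58 + 22 + 33
= 184
(Predicted positive: 93, predicted negative: 91)

184


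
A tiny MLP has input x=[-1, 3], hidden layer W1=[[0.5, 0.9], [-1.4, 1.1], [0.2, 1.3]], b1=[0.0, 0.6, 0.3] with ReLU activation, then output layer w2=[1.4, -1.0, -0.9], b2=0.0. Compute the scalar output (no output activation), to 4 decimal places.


z1[0] = (0.5)·(-1) + (0.9)·(3) + 0.0 = 2.2
z1[1] = (-1.4)·(-1) + (1.1)·(3) + 0.6 = 5.3
z1[2] = (0.2)·(-1) + (1.3)·(3) + 0.3 = 4.0
h = ReLU(z1) = [2.2, 5.3, 4.0]
output = (1.4)·(2.2) + (-1.0)·(5.3) + (-0.9)·(4.0) + 0.0 = -5.82

-5.82


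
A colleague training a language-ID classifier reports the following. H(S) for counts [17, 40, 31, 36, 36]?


Probabilities: [17/160, 40/160, 31/160, 36/160, 36/160] ≈ [0.1062, 0.25, 0.1938, 0.225, 0.225]
H = -((17/160)·log₂(17/160) + (40/160)·log₂(40/160) + (31/160)·log₂(31/160) + (36/160)·log₂(36/160) + (36/160)·log₂(36/160))
  = 2.2708 bits

2.2708 bits


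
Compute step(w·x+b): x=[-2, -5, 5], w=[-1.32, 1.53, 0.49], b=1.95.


z = (-2)·(-1.32) + (-5)·(1.53) + (5)·(0.49) + 1.95
  = -0.61
step(z) = 0 (z<0)

0


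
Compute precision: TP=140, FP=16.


Precision = TP/(TP+FP)
= 140/(140+16)
= 140/156 = 89.74%

89.74%


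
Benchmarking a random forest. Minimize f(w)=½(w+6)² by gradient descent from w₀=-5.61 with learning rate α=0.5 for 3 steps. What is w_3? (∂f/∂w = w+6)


step 1: grad = -5.61+6 = 0.39; w = -5.61 - 0.5·(0.39) = -5.805
step 2: grad = -5.805+6 = 0.195; w = -5.805 - 0.5·(0.195) = -5.9025
step 3: grad = -5.9025+6 = 0.0975; w = -5.9025 - 0.5·(0.0975) = -5.95125

-5.95125


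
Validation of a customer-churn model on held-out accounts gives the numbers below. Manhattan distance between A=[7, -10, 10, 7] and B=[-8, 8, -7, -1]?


d = |7+ 8| + |-10-8| + |10+ 7| + |7+ 1|
  = 15 + 18 + 17 + 8
  = 58

58


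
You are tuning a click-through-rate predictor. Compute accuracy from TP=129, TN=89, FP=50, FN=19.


Accuracy = (TP+TN)/(TP+TN+FP+FN)
= (129+89)/(287)
= 218/287 = 75.96%

75.96%


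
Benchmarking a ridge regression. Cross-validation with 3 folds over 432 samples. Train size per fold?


Fold size = 432/3 = 144
Training per fold = 432 - 144 = 288

288


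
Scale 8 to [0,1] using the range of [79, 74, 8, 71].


min=8, max=79
(8-8)/(79-8) = 0/71 = 0.0

0.0


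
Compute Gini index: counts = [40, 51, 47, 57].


Probabilities: [40/195, 51/195, 47/195, 57/195] ≈ [0.2051, 0.2615, 0.241, 0.2923]
Σpᵢ² = (1600 + 2601 + 2209 + 3249)/195² = 9659/38025
Gini = 1 - Σpᵢ² = 1 - 9659/38025 = 0.746

0.746


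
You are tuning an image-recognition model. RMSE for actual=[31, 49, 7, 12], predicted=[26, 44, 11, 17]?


MSE = 91/4 = 22.75
RMSE = √(91/4) = 4.7697

4.7697


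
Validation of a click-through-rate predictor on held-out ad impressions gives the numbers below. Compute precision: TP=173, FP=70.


Precision = TP/(TP+FP)
= 173/(173+70)
= 173/243 = 71.19%

71.19%


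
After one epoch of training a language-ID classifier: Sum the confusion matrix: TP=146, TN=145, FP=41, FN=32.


Total = TP + TN + FP + FN
= 146 + 145 + 41 + 32
= 364
(Predicted positive: 187, predicted negative: 177)

364


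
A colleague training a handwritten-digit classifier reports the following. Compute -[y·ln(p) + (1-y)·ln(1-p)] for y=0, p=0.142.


BCE = -[y·ln(p) + (1-y)·ln(1-p)]
= -0 - 1·ln(1-0.142)
= -ln(0.858) = 0.1532

0.1532


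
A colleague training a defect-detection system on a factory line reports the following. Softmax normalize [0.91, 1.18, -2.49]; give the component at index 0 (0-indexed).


Exponentials: e^0.91=2.4843, e^1.18=3.2544, e^-2.49=0.0829
Sum = 5.8216
Softmax = [0.4267, 0.559, 0.0142]
p[0] = 2.4843/5.8216 = 0.4267

0.4267


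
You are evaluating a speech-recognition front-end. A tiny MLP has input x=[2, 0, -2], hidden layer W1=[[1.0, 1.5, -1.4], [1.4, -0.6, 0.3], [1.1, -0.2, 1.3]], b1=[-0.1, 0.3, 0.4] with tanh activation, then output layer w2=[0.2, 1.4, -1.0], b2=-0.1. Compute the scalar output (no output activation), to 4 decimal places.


z1[0] = (1.0)·(2) + (1.5)·(0) + (-1.4)·(-2) - 0.1 = 4.7
z1[1] = (1.4)·(2) + (-0.6)·(0) + (0.3)·(-2) + 0.3 = 2.5
z1[2] = (1.1)·(2) + (-0.2)·(0) + (1.3)·(-2) + 0.4 = 0.0
h = tanh(z1) = [0.9998, 0.9866, 0.0]
output = (0.2)·(0.9998) + (1.4)·(0.9866) + (-1.0)·(0.0) - 0.1 = 1.4812

1.4812


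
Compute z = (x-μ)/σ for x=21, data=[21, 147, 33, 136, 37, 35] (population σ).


μ = 68.1667, σ = 52.1997
z = (21 - 68.1667)/52.1997 = -0.9036

-0.9036


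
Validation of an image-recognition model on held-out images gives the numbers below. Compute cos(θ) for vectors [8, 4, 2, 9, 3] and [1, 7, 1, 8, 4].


A·B = 8·1 + 4·7 + 2·1 + 9·8 + 3·4 = 122
‖A‖ = √174 = 13.1909, ‖B‖ = √131 = 11.4455
cos = 122/(√174·√131) = 122/√22794 = 0.8081

0.8081


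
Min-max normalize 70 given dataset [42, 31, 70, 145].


min=31, max=145
(70-31)/(145-31) = 39/114 = 0.3421

0.3421


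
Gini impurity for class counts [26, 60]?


Probabilities: [26/86, 60/86] ≈ [0.3023, 0.6977]
Σpᵢ² = (676 + 3600)/86² = 4276/7396
Gini = 1 - Σpᵢ² = 1 - 4276/7396 = 0.4218

0.4218


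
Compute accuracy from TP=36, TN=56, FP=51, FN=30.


Accuracy = (TP+TN)/(TP+TN+FP+FN)
= (36+56)/(173)
= 92/173 = 53.18%

53.18%


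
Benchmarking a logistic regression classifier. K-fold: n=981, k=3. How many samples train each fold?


Fold size = 981/3 = 327
Training per fold = 981 - 327 = 654

654


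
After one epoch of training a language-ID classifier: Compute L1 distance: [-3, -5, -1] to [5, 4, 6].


d = |-3-5| + |-5-4| + |-1-6|
  = 8 + 9 + 7
  = 24

24


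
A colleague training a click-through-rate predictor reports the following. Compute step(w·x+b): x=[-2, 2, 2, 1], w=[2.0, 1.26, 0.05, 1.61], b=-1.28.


z = (-2)·(2.0) + (2)·(1.26) + (2)·(0.05) + (1)·(1.61) - 1.28
  = -1.05
step(z) = 0 (z<0)

0


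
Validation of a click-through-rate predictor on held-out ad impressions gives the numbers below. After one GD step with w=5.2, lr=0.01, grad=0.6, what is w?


w_new = w - α·∇
= 5.2 - 0.01·0.6
= 5.2 - 0.006
= 5.194

5.194


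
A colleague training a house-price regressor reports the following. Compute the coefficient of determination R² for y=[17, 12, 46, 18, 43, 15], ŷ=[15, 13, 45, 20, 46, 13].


ȳ = 25.1667
SS_res = Σ(y-ŷ)² = 23
SS_tot = Σ(y-ȳ)² = 1146.83
R² = 1 - SS_res/SS_tot = 1 - 0.0201 = 0.9799

0.9799


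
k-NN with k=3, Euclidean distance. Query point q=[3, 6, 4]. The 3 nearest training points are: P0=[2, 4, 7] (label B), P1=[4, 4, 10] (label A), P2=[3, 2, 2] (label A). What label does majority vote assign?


d(q,P0) = 3.7417  (label B)
d(q,P1) = 6.4031  (label A)
d(q,P2) = 4.4721  (label A)
Votes: A=2, B=1
Majority → A

A


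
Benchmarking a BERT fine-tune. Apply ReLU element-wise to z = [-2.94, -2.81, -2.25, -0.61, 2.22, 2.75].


ReLU(-2.94) = max(0, -2.94) = 0.0
ReLU(-2.81) = max(0, -2.81) = 0.0
ReLU(-2.25) = max(0, -2.25) = 0.0
ReLU(-0.61) = max(0, -0.61) = 0.0
ReLU(2.22) = max(0, 2.22) = 2.22
ReLU(2.75) = max(0, 2.75) = 2.75
result = [0.0, 0.0, 0.0, 0.0, 2.22, 2.75]

[0.0, 0.0, 0.0, 0.0, 2.22, 2.75]


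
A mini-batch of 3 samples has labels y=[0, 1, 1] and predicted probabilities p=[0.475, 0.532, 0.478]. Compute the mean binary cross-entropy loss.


L[0] = -ln(1-0.475) = -ln(0.525) = 0.6444
L[1] = -ln(0.532) = 0.6311
L[2] = -ln(0.478) = 0.7381
mean = (0.6444 + 0.6311 + 0.7381)/3 = 0.6712

0.6712


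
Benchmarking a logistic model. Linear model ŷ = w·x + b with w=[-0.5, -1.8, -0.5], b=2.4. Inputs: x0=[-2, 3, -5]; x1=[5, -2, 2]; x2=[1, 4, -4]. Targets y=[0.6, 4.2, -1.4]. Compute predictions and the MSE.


ŷ0 = (-0.5)·(-2) + (-1.8)·(3) + (-0.5)·(-5) + 2.4 = 0.5
ŷ1 = (-0.5)·(5) + (-1.8)·(-2) + (-0.5)·(2) + 2.4 = 2.5
ŷ2 = (-0.5)·(1) + (-1.8)·(4) + (-0.5)·(-4) + 2.4 = -3.3
errors² = [0.01, 2.89, 3.61]
MSE = 6.5100/3 = 2.17

2.17


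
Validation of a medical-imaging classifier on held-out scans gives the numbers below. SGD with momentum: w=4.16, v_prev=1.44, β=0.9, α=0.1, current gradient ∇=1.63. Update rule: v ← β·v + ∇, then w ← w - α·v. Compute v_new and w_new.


v_new = 0.9·1.44 + 1.63 = 1.296 + 1.63 = 2.926
w_new = 4.16 - 0.1·2.926 = 4.16 - 0.2926 = 3.8674

v_new=2.926, w_new=3.8674


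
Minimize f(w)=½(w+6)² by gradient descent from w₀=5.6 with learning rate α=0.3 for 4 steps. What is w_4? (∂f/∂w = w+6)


step 1: grad = 5.6+6 = 11.6; w = 5.6 - 0.3·(11.6) = 2.12
step 2: grad = 2.12+6 = 8.12; w = 2.12 - 0.3·(8.12) = -0.316
step 3: grad = -0.316+6 = 5.684; w = -0.316 - 0.3·(5.684) = -2.0212
step 4: grad = -2.0212+6 = 3.9788; w = -2.0212 - 0.3·(3.9788) = -3.21484

-3.21484


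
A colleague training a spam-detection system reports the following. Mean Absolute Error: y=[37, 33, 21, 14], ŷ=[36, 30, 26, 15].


Absolute errors: |37-36|=1, |33-30|=3, |21-26|=5, |14-15|=1
Sum = 10
MAE = 10/4 = 5/2

5/2


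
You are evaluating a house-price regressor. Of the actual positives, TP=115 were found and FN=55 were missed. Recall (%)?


Recall = TP/(TP+FN)
= 115/(115+55)
= 115/170 = 67.65%

67.65%


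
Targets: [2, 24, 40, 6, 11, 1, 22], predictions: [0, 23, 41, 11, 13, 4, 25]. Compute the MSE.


Squared errors: (2-0)²=4, (24-23)²=1, (40-41)²=1, (6-11)²=25, (11-13)²=4, (1-4)²=9, (22-25)²=9
Sum = 53
MSE = 53/7 = 53/7

53/7


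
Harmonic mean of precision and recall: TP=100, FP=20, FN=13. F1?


Precision = 100/120 = 0.8333
Recall = 100/113 = 0.885
F1 = 2·P·R/(P+R) = 2·TP/(2·TP+FP+FN) = 200/(200+20+13) = 200/233 = 0.8584

0.8584


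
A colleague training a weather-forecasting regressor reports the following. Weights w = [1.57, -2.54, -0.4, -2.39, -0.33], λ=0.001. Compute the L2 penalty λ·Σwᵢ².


‖w‖₂² = (1.57)² + (-2.54)² + (-0.4)² + (-2.39)² + (-0.33)²
     = 2.4649 + 6.4516 + 0.16 + 5.7121 + 0.1089
     = 14.8975
λ·‖w‖₂² = 0.001·14.8975 = 0.014898

0.014898


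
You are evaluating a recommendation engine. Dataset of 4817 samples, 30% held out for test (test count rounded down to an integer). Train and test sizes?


Test = ⌊4817·30/100⌋ = 1445
Train = 4817 - 1445 = 3372

Train: 3372, Test: 1445


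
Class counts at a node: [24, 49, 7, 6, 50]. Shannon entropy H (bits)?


Probabilities: [24/136, 49/136, 7/136, 6/136, 50/136] ≈ [0.1765, 0.3603, 0.0515, 0.0441, 0.3676]
H = -((24/136)·log₂(24/136) + (49/136)·log₂(49/136) + (7/136)·log₂(7/136) + (6/136)·log₂(6/136) + (50/136)·log₂(50/136))
  = 1.9219 bits

1.9219 bits


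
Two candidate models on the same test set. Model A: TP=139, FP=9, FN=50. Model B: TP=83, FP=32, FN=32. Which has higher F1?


Model A: P=139/148=0.9392, R=139/189=0.7354, F1=2PR/(P+R)=2TP/(2TP+FP+FN)=278/337=0.8249
Model B: P=83/115=0.7217, R=83/115=0.7217, F1=2PR/(P+R)=2TP/(2TP+FP+FN)=166/230=0.7217
0.8249 > 0.7217 → Model A

Model A


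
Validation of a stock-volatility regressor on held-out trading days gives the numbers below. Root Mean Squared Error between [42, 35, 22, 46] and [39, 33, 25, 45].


MSE = 23/4 = 5.75
RMSE = √(23/4) = 2.3979

2.3979


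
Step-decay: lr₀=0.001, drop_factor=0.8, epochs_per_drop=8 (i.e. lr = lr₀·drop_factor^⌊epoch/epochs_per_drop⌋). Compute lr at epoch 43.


n_drops = ⌊43/8⌋ = 5
lr = 0.001·0.8^5 = 0.001·0.32768 = 0.00032768

0.00032768


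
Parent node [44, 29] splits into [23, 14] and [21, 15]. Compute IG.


Parent = [44, 29], H_parent = 0.9693
H_left = 0.9569 (n=37), H_right = 0.9799 (n=36)
H_children = (37/73)·0.9569 + (36/73)·0.9799 = 0.9682
IG = 0.9693 - 0.9682 = 0.0011

0.0011


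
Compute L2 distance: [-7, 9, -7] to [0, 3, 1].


d = √((-7-0)² + (9-3)² + (-7-1)²)
  = √(49 + 36 + 64)
  = √149 = 12.2066

12.2066


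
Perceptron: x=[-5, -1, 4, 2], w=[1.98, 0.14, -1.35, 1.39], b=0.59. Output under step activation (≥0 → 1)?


z = (-5)·(1.98) + (-1)·(0.14) + (4)·(-1.35) + (2)·(1.39) + 0.59
  = -12.07
step(z) = 0 (z<0)

0


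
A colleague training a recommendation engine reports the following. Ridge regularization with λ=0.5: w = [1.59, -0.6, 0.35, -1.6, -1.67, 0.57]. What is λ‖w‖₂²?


‖w‖₂² = (1.59)² + (-0.6)² + (0.35)² + (-1.6)² + (-1.67)² + (0.57)²
     = 2.5281 + 0.36 + 0.1225 + 2.56 + 2.7889 + 0.3249
     = 8.6844
λ·‖w‖₂² = 0.5·8.6844 = 4.3422

4.3422


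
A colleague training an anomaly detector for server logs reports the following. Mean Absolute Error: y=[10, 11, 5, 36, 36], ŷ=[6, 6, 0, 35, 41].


Absolute errors: |10-6|=4, |11-6|=5, |5-0|=5, |36-35|=1, |36-41|=5
Sum = 20
MAE = 20/5 = 4

4


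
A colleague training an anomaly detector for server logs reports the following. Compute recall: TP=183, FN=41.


Recall = TP/(TP+FN)
= 183/(183+41)
= 183/224 = 81.7%

81.7%


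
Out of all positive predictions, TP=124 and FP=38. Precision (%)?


Precision = TP/(TP+FP)
= 124/(124+38)
= 124/162 = 76.54%

76.54%


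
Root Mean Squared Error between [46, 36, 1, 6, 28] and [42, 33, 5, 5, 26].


MSE = 46/5 = 9.2
RMSE = √(46/5) = 3.0332

3.0332


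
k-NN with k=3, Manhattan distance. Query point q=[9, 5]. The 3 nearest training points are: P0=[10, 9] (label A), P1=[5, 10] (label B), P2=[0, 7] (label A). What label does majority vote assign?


d(q,P0) = 5  (label A)
d(q,P1) = 9  (label B)
d(q,P2) = 11  (label A)
Votes: A=2, B=1
Majority → A

A


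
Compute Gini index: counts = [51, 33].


Probabilities: [51/84, 33/84] ≈ [0.6071, 0.3929]
Σpᵢ² = (2601 + 1089)/84² = 3690/7056
Gini = 1 - Σpᵢ² = 1 - 3690/7056 = 0.477

0.477


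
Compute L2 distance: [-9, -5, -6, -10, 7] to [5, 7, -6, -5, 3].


d = √((-9-5)² + (-5-7)² + (-6+ 6)² + (-10+ 5)² + (7-3)²)
  = √(196 + 144 + 0 + 25 + 16)
  = √381 = 19.5192

19.5192


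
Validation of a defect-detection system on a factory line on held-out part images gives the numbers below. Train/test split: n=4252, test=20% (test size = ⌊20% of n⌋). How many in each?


Test = ⌊4252·20/100⌋ = 850
Train = 4252 - 850 = 3402

Train: 3402, Test: 850


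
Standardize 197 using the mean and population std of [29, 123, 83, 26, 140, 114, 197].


μ = 101.7143, σ = 56.7191
z = (197 - 101.7143)/56.7191 = 1.68

1.68


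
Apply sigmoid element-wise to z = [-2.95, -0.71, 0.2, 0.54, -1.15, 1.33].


σ(-2.95) = 1/(1+e^2.95) = 0.0497
σ(-0.71) = 1/(1+e^0.71) = 0.3296
σ(0.2) = 1/(1+e^-0.2) = 0.5498
σ(0.54) = 1/(1+e^-0.54) = 0.6318
σ(-1.15) = 1/(1+e^1.15) = 0.2405
σ(1.33) = 1/(1+e^-1.33) = 0.7908
result = [0.0497, 0.3296, 0.5498, 0.6318, 0.2405, 0.7908]

[0.0497, 0.3296, 0.5498, 0.6318, 0.2405, 0.7908]


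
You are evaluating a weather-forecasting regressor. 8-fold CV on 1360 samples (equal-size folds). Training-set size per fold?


Fold size = 1360/8 = 170
Training per fold = 1360 - 170 = 1190

1190


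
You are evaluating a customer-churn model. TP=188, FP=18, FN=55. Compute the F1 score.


Precision = 188/206 = 0.9126
Recall = 188/243 = 0.7737
F1 = 2·P·R/(P+R) = 2·TP/(2·TP+FP+FN) = 376/(376+18+55) = 376/449 = 0.8374

0.8374


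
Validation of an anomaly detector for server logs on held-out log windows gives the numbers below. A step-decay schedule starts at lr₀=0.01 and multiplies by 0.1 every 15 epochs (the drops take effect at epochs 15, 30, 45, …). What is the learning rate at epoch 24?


n_drops = ⌊24/15⌋ = 1
lr = 0.01·0.1^1 = 0.01·0.1 = 0.001

0.001


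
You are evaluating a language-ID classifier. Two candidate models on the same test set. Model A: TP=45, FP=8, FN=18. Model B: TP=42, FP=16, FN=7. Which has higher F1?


Model A: P=45/53=0.8491, R=45/63=0.7143, F1=2PR/(P+R)=2TP/(2TP+FP+FN)=90/116=0.7759
Model B: P=42/58=0.7241, R=42/49=0.8571, F1=2PR/(P+R)=2TP/(2TP+FP+FN)=84/107=0.785
0.7759 < 0.785 → Model B

Model B


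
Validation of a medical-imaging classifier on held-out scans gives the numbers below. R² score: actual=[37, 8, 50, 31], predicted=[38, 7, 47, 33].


ȳ = 31.5
SS_res = Σ(y-ŷ)² = 15
SS_tot = Σ(y-ȳ)² = 925
R² = 1 - SS_res/SS_tot = 1 - 0.0162 = 0.9838

0.9838


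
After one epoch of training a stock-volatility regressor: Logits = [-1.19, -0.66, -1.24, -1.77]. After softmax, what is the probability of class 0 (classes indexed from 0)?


Exponentials: e^-1.19=0.3042, e^-0.66=0.5169, e^-1.24=0.2894, e^-1.77=0.1703
Sum = 1.2808
Softmax = [0.2375, 0.4035, 0.2259, 0.133]
p[0] = 0.3042/1.2808 = 0.2375

0.2375


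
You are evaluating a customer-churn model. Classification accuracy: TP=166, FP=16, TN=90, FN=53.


Accuracy = (TP+TN)/(TP+TN+FP+FN)
= (166+90)/(325)
= 256/325 = 78.77%

78.77%


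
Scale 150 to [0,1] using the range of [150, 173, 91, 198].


min=91, max=198
(150-91)/(198-91) = 59/107 = 0.5514

0.5514


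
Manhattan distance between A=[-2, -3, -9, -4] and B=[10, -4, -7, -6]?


d = |-2-10| + |-3+ 4| + |-9+ 7| + |-4+ 6|
  = 12 + 1 + 2 + 2
  = 17

17


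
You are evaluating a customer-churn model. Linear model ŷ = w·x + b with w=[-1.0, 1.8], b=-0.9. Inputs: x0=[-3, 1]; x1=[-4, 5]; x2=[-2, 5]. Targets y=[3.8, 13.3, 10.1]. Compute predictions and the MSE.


ŷ0 = (-1.0)·(-3) + (1.8)·(1) - 0.9 = 3.9
ŷ1 = (-1.0)·(-4) + (1.8)·(5) - 0.9 = 12.1
ŷ2 = (-1.0)·(-2) + (1.8)·(5) - 0.9 = 10.1
errors² = [0.01, 1.44, 0.0]
MSE = 1.4500/3 = 0.4833

0.4833


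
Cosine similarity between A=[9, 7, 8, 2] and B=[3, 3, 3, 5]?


A·B = 9·3 + 7·3 + 8·3 + 2·5 = 82
‖A‖ = √198 = 14.0712, ‖B‖ = √52 = 7.2111
cos = 82/(√198·√52) = 82/√10296 = 0.8081

0.8081


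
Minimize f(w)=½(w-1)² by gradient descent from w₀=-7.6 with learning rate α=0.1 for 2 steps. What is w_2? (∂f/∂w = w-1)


step 1: grad = -7.6-1 = -8.6; w = -7.6 - 0.1·(-8.6) = -6.74
step 2: grad = -6.74-1 = -7.74; w = -6.74 - 0.1·(-7.74) = -5.966

-5.966


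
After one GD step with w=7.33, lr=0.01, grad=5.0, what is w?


w_new = w - α·∇
= 7.33 - 0.01·5.0
= 7.33 - 0.05
= 7.28

7.28


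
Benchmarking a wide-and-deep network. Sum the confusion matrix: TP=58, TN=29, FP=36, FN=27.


Total = TP + TN + FP + FN
= 58 + 29 + 36 + 27
= 150
(Predicted positive: 94, predicted negative: 56)

150


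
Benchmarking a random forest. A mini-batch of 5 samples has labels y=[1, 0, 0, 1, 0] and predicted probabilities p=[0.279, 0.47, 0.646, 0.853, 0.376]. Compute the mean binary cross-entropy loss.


L[0] = -ln(0.279) = 1.2765
L[1] = -ln(1-0.47) = -ln(0.53) = 0.6349
L[2] = -ln(1-0.646) = -ln(0.354) = 1.0385
L[3] = -ln(0.853) = 0.159
L[4] = -ln(1-0.376) = -ln(0.624) = 0.4716
mean = (1.2765 + 0.6349 + 1.0385 + 0.159 + 0.4716)/5 = 0.7161

0.7161


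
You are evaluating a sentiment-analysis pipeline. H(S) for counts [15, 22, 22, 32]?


Probabilities: [15/91, 22/91, 22/91, 32/91] ≈ [0.1648, 0.2418, 0.2418, 0.3516]
H = -((15/91)·log₂(15/91) + (22/91)·log₂(22/91) + (22/91)·log₂(22/91) + (32/91)·log₂(32/91))
  = 1.9494 bits

1.9494 bits


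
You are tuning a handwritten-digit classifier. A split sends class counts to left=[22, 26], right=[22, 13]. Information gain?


Parent = [44, 39], H_parent = 0.9974
H_left = 0.995 (n=48), H_right = 0.9518 (n=35)
H_children = (48/83)·0.995 + (35/83)·0.9518 = 0.9768
IG = 0.9974 - 0.9768 = 0.0206

0.0206


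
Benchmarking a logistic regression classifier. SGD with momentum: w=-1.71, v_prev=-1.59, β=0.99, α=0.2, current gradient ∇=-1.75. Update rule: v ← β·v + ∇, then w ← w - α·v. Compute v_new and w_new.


v_new = 0.99·-1.59 - 1.75 = -1.5741 - 1.75 = -3.3241
w_new = -1.71 - 0.2·-3.3241 = -1.71 + 0.66482 = -1.04518

v_new=-3.3241, w_new=-1.04518


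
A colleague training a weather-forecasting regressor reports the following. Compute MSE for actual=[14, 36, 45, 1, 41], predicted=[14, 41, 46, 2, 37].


Squared errors: (14-14)²=0, (36-41)²=25, (45-46)²=1, (1-2)²=1, (41-37)²=16
Sum = 43
MSE = 43/5 = 43/5

43/5


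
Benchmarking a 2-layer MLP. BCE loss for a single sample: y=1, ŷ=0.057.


BCE = -[y·ln(p) + (1-y)·ln(1-p)]
= -1·ln(0.057) - 0
= -ln(0.057) = 2.8647

2.8647


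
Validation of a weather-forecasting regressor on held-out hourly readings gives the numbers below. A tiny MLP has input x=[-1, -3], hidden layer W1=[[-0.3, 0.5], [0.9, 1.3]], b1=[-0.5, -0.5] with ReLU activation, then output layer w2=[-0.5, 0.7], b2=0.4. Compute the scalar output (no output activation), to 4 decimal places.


z1[0] = (-0.3)·(-1) + (0.5)·(-3) - 0.5 = -1.7
z1[1] = (0.9)·(-1) + (1.3)·(-3) - 0.5 = -5.3
h = ReLU(z1) = [0.0, 0.0]
output = (-0.5)·(0.0) + (0.7)·(0.0) + 0.4 = 0.4

0.4


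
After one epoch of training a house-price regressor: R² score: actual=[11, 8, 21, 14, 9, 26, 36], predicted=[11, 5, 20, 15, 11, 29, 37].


ȳ = 17.8571
SS_res = Σ(y-ŷ)² = 25
SS_tot = Σ(y-ȳ)² = 642.86
R² = 1 - SS_res/SS_tot = 1 - 0.0389 = 0.9611

0.9611


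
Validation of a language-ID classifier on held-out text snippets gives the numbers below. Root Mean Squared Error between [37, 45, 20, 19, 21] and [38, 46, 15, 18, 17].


MSE = 44/5 = 8.8
RMSE = √(44/5) = 2.9665

2.9665


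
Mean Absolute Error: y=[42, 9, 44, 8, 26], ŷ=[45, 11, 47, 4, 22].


Absolute errors: |42-45|=3, |9-11|=2, |44-47|=3, |8-4|=4, |26-22|=4
Sum = 16
MAE = 16/5 = 16/5

16/5


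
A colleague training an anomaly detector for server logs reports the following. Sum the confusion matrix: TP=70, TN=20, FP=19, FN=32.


Total = TP + TN + FP + FN
= 70 + 20 + 19 + 32
= 141
(Predicted positive: 89, predicted negative: 52)

141


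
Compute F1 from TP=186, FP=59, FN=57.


Precision = 186/245 = 0.7592
Recall = 186/243 = 0.7654
F1 = 2·P·R/(P+R) = 2·TP/(2·TP+FP+FN) = 372/(372+59+57) = 372/488 = 0.7623

0.7623


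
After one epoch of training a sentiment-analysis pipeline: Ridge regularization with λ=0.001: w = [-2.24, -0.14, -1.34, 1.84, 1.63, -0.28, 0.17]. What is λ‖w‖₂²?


‖w‖₂² = (-2.24)² + (-0.14)² + (-1.34)² + (1.84)² + (1.63)² + (-0.28)² + (0.17)²
     = 5.0176 + 0.0196 + 1.7956 + 3.3856 + 2.6569 + 0.0784 + 0.0289
     = 12.9826
λ·‖w‖₂² = 0.001·12.9826 = 0.012983

0.012983


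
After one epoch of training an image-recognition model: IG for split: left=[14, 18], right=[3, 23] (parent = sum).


Parent = [17, 41], H_parent = 0.8727
H_left = 0.9887 (n=32), H_right = 0.5159 (n=26)
H_children = (32/58)·0.9887 + (26/58)·0.5159 = 0.7768
IG = 0.8727 - 0.7768 = 0.0959

0.0959


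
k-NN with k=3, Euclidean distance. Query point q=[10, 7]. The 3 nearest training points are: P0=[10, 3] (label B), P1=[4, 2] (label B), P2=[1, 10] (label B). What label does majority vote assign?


d(q,P0) = 4.0  (label B)
d(q,P1) = 7.8102  (label B)
d(q,P2) = 9.4868  (label B)
Votes: A=0, B=3
Majority → B

B


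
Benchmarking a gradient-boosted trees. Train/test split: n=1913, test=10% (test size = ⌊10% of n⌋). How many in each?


Test = ⌊1913·10/100⌋ = 191
Train = 1913 - 191 = 1722

Train: 1722, Test: 191


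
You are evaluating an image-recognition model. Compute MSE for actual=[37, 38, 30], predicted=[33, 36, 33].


Squared errors: (37-33)²=16, (38-36)²=4, (30-33)²=9
Sum = 29
MSE = 29/3 = 29/3

29/3


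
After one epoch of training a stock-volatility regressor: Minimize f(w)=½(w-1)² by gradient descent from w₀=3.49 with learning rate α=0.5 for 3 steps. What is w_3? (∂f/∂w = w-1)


step 1: grad = 3.49-1 = 2.49; w = 3.49 - 0.5·(2.49) = 2.245
step 2: grad = 2.245-1 = 1.245; w = 2.245 - 0.5·(1.245) = 1.6225
step 3: grad = 1.6225-1 = 0.6225; w = 1.6225 - 0.5·(0.6225) = 1.31125

1.31125


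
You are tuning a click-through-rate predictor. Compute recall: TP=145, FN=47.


Recall = TP/(TP+FN)
= 145/(145+47)
= 145/192 = 75.52%

75.52%


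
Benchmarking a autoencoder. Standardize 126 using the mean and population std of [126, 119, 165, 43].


μ = 113.25, σ = 44.1836
z = (126 - 113.25)/44.1836 = 0.2886

0.2886


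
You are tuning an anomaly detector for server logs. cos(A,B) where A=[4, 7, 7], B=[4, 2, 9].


A·B = 4·4 + 7·2 + 7·9 = 93
‖A‖ = √114 = 10.6771, ‖B‖ = √101 = 10.0499
cos = 93/(√114·√101) = 93/√11514 = 0.8667

0.8667


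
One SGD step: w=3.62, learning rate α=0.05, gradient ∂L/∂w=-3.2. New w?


w_new = w - α·∇
= 3.62 - 0.05·-3.2
= 3.62 + 0.16
= 3.78

3.78


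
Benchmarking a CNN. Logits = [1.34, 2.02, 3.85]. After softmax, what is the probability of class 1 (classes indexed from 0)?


Exponentials: e^1.34=3.819, e^2.02=7.5383, e^3.85=46.9931
Sum = 58.3504
Softmax = [0.0655, 0.1292, 0.8054]
p[1] = 7.5383/58.3504 = 0.1292

0.1292


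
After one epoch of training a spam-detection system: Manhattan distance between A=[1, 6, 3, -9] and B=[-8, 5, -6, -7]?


d = |1+ 8| + |6-5| + |3+ 6| + |-9+ 7|
  = 9 + 1 + 9 + 2
  = 21

21


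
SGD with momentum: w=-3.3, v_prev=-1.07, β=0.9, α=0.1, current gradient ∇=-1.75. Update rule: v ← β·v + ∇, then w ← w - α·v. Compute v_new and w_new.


v_new = 0.9·-1.07 - 1.75 = -0.963 - 1.75 = -2.713
w_new = -3.3 - 0.1·-2.713 = -3.3 + 0.2713 = -3.0287

v_new=-2.713, w_new=-3.0287


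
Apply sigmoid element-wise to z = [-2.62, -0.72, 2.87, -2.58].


σ(-2.62) = 1/(1+e^2.62) = 0.0679
σ(-0.72) = 1/(1+e^0.72) = 0.3274
σ(2.87) = 1/(1+e^-2.87) = 0.9463
σ(-2.58) = 1/(1+e^2.58) = 0.0704
result = [0.0679, 0.3274, 0.9463, 0.0704]

[0.0679, 0.3274, 0.9463, 0.0704]


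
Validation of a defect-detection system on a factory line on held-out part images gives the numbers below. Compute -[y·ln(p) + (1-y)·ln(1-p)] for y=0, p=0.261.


BCE = -[y·ln(p) + (1-y)·ln(1-p)]
= -0 - 1·ln(1-0.261)
= -ln(0.739) = 0.3025

0.3025


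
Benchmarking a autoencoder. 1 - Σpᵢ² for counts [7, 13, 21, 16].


Probabilities: [7/57, 13/57, 21/57, 16/57] ≈ [0.1228, 0.2281, 0.3684, 0.2807]
Σpᵢ² = (49 + 169 + 441 + 256)/57² = 915/3249
Gini = 1 - Σpᵢ² = 1 - 915/3249 = 0.7184

0.7184


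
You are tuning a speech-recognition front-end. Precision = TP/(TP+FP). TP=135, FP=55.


Precision = TP/(TP+FP)
= 135/(135+55)
= 135/190 = 71.05%

71.05%


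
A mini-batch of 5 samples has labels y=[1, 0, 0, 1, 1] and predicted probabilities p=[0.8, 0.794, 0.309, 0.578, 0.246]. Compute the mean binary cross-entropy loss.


L[0] = -ln(0.8) = 0.2231
L[1] = -ln(1-0.794) = -ln(0.206) = 1.5799
L[2] = -ln(1-0.309) = -ln(0.691) = 0.3696
L[3] = -ln(0.578) = 0.5482
L[4] = -ln(0.246) = 1.4024
mean = (0.2231 + 1.5799 + 0.3696 + 0.5482 + 1.4024)/5 = 0.8246

0.8246


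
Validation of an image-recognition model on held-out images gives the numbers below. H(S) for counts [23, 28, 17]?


Probabilities: [23/68, 28/68, 17/68] ≈ [0.3382, 0.4118, 0.25]
H = -((23/68)·log₂(23/68) + (28/68)·log₂(28/68) + (17/68)·log₂(17/68))
  = 1.5561 bits

1.5561 bits


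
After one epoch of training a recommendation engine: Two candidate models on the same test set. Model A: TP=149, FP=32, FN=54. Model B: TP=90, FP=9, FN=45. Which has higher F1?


Model A: P=149/181=0.8232, R=149/203=0.734, F1=2PR/(P+R)=2TP/(2TP+FP+FN)=298/384=0.776
Model B: P=90/99=0.9091, R=90/135=0.6667, F1=2PR/(P+R)=2TP/(2TP+FP+FN)=180/234=0.7692
0.776 > 0.7692 → Model A

Model A


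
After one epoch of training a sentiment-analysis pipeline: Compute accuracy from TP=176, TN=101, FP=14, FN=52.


Accuracy = (TP+TN)/(TP+TN+FP+FN)
= (176+101)/(343)
= 277/343 = 80.76%

80.76%


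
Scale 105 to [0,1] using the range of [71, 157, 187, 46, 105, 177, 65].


min=46, max=187
(105-46)/(187-46) = 59/141 = 0.4184

0.4184


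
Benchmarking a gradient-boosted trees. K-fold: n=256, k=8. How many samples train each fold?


Fold size = 256/8 = 32
Training per fold = 256 - 32 = 224

224


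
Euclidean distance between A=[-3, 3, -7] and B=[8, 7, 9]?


d = √((-3-8)² + (3-7)² + (-7-9)²)
  = √(121 + 16 + 256)
  = √393 = 19.8242

19.8242


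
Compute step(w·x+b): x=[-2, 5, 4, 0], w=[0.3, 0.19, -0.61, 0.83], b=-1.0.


z = (-2)·(0.3) + (5)·(0.19) + (4)·(-0.61) + (0)·(0.83) - 1.0
  = -3.09
step(z) = 0 (z<0)

0


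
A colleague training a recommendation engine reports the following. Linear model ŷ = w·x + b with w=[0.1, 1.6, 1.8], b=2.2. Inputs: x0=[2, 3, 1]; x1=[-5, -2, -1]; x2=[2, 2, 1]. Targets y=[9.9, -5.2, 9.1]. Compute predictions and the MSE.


ŷ0 = (0.1)·(2) + (1.6)·(3) + (1.8)·(1) + 2.2 = 9.0
ŷ1 = (0.1)·(-5) + (1.6)·(-2) + (1.8)·(-1) + 2.2 = -3.3
ŷ2 = (0.1)·(2) + (1.6)·(2) + (1.8)·(1) + 2.2 = 7.4
errors² = [0.81, 3.61, 2.89]
MSE = 7.3100/3 = 2.4367

2.4367


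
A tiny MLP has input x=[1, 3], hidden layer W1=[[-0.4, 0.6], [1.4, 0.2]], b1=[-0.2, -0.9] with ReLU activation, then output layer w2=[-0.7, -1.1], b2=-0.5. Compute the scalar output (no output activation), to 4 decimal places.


z1[0] = (-0.4)·(1) + (0.6)·(3) - 0.2 = 1.2
z1[1] = (1.4)·(1) + (0.2)·(3) - 0.9 = 1.1
h = ReLU(z1) = [1.2, 1.1]
output = (-0.7)·(1.2) + (-1.1)·(1.1) - 0.5 = -2.55

-2.55


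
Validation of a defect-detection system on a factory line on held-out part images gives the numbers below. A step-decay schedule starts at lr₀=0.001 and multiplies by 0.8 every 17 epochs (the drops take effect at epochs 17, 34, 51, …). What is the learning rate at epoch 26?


n_drops = ⌊26/17⌋ = 1
lr = 0.001·0.8^1 = 0.001·0.8 = 0.0008

0.0008


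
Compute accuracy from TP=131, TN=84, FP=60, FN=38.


Accuracy = (TP+TN)/(TP+TN+FP+FN)
= (131+84)/(313)
= 215/313 = 68.69%

68.69%


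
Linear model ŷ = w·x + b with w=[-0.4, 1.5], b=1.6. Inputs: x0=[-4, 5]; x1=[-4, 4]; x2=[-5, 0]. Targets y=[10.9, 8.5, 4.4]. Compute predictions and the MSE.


ŷ0 = (-0.4)·(-4) + (1.5)·(5) + 1.6 = 10.7
ŷ1 = (-0.4)·(-4) + (1.5)·(4) + 1.6 = 9.2
ŷ2 = (-0.4)·(-5) + (1.5)·(0) + 1.6 = 3.6
errors² = [0.04, 0.49, 0.64]
MSE = 1.1700/3 = 0.39

0.39


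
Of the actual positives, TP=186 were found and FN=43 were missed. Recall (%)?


Recall = TP/(TP+FN)
= 186/(186+43)
= 186/229 = 81.22%

81.22%


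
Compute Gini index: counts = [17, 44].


Probabilities: [17/61, 44/61] ≈ [0.2787, 0.7213]
Σpᵢ² = (289 + 1936)/61² = 2225/3721
Gini = 1 - Σpᵢ² = 1 - 2225/3721 = 0.402

0.402


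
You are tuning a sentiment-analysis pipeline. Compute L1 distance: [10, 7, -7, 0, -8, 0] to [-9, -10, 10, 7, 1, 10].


d = |10+ 9| + |7+ 10| + |-7-10| + |0-7| + |-8-1| + |0-10|
  = 19 + 17 + 17 + 7 + 9 + 10
  = 79

79


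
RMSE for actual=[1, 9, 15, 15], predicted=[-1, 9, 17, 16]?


MSE = 9/4 = 2.25
RMSE = √(9/4) = 1.5

1.5


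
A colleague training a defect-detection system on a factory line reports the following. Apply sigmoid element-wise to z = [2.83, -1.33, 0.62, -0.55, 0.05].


σ(2.83) = 1/(1+e^-2.83) = 0.9443
σ(-1.33) = 1/(1+e^1.33) = 0.2092
σ(0.62) = 1/(1+e^-0.62) = 0.6502
σ(-0.55) = 1/(1+e^0.55) = 0.3659
σ(0.05) = 1/(1+e^-0.05) = 0.5125
result = [0.9443, 0.2092, 0.6502, 0.3659, 0.5125]

[0.9443, 0.2092, 0.6502, 0.3659, 0.5125]


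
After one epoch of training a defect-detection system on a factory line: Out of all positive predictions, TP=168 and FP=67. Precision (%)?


Precision = TP/(TP+FP)
= 168/(168+67)
= 168/235 = 71.49%

71.49%


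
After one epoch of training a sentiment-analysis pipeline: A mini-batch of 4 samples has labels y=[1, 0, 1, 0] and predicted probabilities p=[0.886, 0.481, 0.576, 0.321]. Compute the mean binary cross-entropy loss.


L[0] = -ln(0.886) = 0.121
L[1] = -ln(1-0.481) = -ln(0.519) = 0.6559
L[2] = -ln(0.576) = 0.5516
L[3] = -ln(1-0.321) = -ln(0.679) = 0.3871
mean = (0.121 + 0.6559 + 0.5516 + 0.3871)/4 = 0.4289

0.4289


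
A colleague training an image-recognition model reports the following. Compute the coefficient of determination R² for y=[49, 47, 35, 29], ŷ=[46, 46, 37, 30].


ȳ = 40
SS_res = Σ(y-ŷ)² = 15
SS_tot = Σ(y-ȳ)² = 276
R² = 1 - SS_res/SS_tot = 1 - 0.0543 = 0.9457

0.9457


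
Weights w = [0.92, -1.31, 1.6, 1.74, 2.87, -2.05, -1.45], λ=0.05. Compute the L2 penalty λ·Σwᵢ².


‖w‖₂² = (0.92)² + (-1.31)² + (1.6)² + (1.74)² + (2.87)² + (-2.05)² + (-1.45)²
     = 0.8464 + 1.7161 + 2.56 + 3.0276 + 8.2369 + 4.2025 + 2.1025
     = 22.692
λ·‖w‖₂² = 0.05·22.692 = 1.1346

1.1346


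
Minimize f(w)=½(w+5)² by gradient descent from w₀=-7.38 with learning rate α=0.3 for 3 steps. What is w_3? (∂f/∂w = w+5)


step 1: grad = -7.38+5 = -2.38; w = -7.38 - 0.3·(-2.38) = -6.666
step 2: grad = -6.666+5 = -1.666; w = -6.666 - 0.3·(-1.666) = -6.1662
step 3: grad = -6.1662+5 = -1.1662; w = -6.1662 - 0.3·(-1.1662) = -5.81634

-5.81634


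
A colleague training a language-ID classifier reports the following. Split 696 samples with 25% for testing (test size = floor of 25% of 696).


Test = ⌊696·25/100⌋ = 174
Train = 696 - 174 = 522

Train: 522, Test: 174


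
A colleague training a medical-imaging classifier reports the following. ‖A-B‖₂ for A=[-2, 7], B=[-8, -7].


d = √((-2+ 8)² + (7+ 7)²)
  = √(36 + 196)
  = √232 = 15.2315

15.2315


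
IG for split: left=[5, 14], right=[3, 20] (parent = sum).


Parent = [8, 34], H_parent = 0.7025
H_left = 0.8315 (n=19), H_right = 0.5586 (n=23)
H_children = (19/42)·0.8315 + (23/42)·0.5586 = 0.6821
IG = 0.7025 - 0.6821 = 0.0204

0.0204


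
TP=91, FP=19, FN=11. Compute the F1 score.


Precision = 91/110 = 0.8273
Recall = 91/102 = 0.8922
F1 = 2·P·R/(P+R) = 2·TP/(2·TP+FP+FN) = 182/(182+19+11) = 182/212 = 0.8585

0.8585


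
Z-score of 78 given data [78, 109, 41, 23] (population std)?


μ = 62.75, σ = 33.2594
z = (78 - 62.75)/33.2594 = 0.4585

0.4585


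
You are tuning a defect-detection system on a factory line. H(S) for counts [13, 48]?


Probabilities: [13/61, 48/61] ≈ [0.2131, 0.7869]
H = -((13/61)·log₂(13/61) + (48/61)·log₂(48/61))
  = 0.7474 bits

0.7474 bits


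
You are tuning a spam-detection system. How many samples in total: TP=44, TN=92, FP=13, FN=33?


Total = TP + TN + FP + FN
= 44 + 92 + 13 + 33
= 182
(Predicted positive: 57, predicted negative: 125)

182


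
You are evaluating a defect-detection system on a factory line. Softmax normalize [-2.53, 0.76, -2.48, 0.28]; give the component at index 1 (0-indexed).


Exponentials: e^-2.53=0.0797, e^0.76=2.1383, e^-2.48=0.0837, e^0.28=1.3231
Sum = 3.6248
Softmax = [0.022, 0.5899, 0.0231, 0.365]
p[1] = 2.1383/3.6248 = 0.5899

0.5899
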